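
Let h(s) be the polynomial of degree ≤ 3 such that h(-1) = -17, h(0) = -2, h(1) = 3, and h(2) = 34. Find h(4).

318

Write h(s) = as^3 + bs^2 + cs + d. Substituting each data point gives a linear system:
  -a + b - c + d = -17
  d = -2
  a + b + c + d = 3
  8a + 4b + 2c + d = 34
Solving the system yields a = 6, b = -5, c = 4, d = -2.
So h(s) = 6s^3 - 5s^2 + 4s - 2.
Then h(4) = 318.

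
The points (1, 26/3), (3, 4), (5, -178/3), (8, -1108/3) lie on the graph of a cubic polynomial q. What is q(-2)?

Write q(s) = as^3 + bs^2 + cs + d. Substituting each data point gives a linear system:
  a + b + c + d = 26/3
  27a + 9b + 3c + d = 4
  125a + 25b + 5c + d = -178/3
  512a + 64b + 8c + d = -1108/3
Solving the system yields a = -1, b = 5/3, c = 4, d = 4.
So q(s) = -s^3 + (5/3)s^2 + 4s + 4.
Then q(-2) = 32/3.

32/3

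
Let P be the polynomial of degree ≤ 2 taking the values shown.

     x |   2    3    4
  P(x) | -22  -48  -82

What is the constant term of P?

Write P(x) = ax^2 + bx + c. Substituting each data point gives a linear system:
  4a + 2b + c = -22
  9a + 3b + c = -48
  16a + 4b + c = -82
Solving the system yields a = -4, b = -6, c = 6.
So P(x) = -4x² - 6x + 6.
The constant term is 6.

6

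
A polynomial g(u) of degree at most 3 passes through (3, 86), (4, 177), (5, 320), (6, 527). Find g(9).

Forward differences of the values at u = 3, 4, 5, 6:
  g  : 86  177  320  527
  Δ  : 91  143  207
  Δ^2: 52  64
  Δ^3: 12
The third differences are constant, confirming degree 3.
Interpolating (Newton forward form) and evaluating at u = 9 gives g(9) = 1652.

1652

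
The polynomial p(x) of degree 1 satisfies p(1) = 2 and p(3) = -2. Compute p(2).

0

Using the Lagrange interpolation formula with nodes 1, 3:
  L_0(x) = (x - 3) / -2
  L_1(x) = (x - 1) / 2
Then p(x) = 2·L_0(x) - 2·L_1(x).
Expanding and collecting terms gives p(x) = -2x + 4.
Evaluating at x = 2: p(2) = 0.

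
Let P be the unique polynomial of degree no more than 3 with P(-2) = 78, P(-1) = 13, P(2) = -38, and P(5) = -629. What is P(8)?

-2732

Using the Lagrange interpolation formula with nodes -2, -1, 2, 5:
  L_0(x) = (x + 1)(x - 2)(x - 5) / -28
  L_1(x) = (x + 2)(x - 2)(x - 5) / 18
  L_2(x) = (x + 2)(x + 1)(x - 5) / -36
  L_3(x) = (x + 2)(x + 1)(x - 2) / 126
Then P(x) = 78·L_0(x) + 13·L_1(x) - 38·L_2(x) - 629·L_3(x).
Expanding and collecting terms gives P(x) = -6x³ + 6x² - 5x - 4.
Evaluating at x = 8: P(8) = -2732.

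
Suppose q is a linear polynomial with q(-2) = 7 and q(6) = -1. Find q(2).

3

Using the Lagrange interpolation formula with nodes -2, 6:
  L_0(x) = (x - 6) / -8
  L_1(x) = (x + 2) / 8
Then q(x) = 7·L_0(x) - 1·L_1(x).
Expanding and collecting terms gives q(x) = -x + 5.
Evaluating at x = 2: q(2) = 3.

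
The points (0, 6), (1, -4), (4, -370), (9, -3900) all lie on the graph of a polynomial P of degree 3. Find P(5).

Using the Lagrange interpolation formula with nodes 0, 1, 4, 9:
  L_0(t) = (t - 1)(t - 4)(t - 9) / -36
  L_1(t) = t(t - 4)(t - 9) / 24
  L_2(t) = t(t - 1)(t - 9) / -60
  L_3(t) = t(t - 1)(t - 4) / 360
Then P(t) = 6·L_0(t) - 4·L_1(t) - 370·L_2(t) - 3900·L_3(t).
Expanding and collecting terms gives P(t) = -5t³ - 3t² - 2t + 6.
Evaluating at t = 5: P(5) = -704.

-704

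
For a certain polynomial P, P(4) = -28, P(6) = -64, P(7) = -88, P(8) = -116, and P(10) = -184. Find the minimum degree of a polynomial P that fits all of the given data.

2

Divided differences on the nodes 4, 6, 7, 8, 10:
  order 0: -28  -64  -88  -116  -184
  order 1: -18  -24  -28  -34
  order 2: -2  -2  -2
  order 3: 0  0
  order 4: 0
The order-2 divided differences are all -2 (nonzero) and every higher order vanishes, so the data lies on a polynomial of degree exactly 2.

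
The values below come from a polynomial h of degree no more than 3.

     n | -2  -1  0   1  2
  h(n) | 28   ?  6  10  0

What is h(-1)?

On equispaced nodes a degree-3 polynomial has vanishing fourth forward difference, so
  h(-2) - 4·h(-1) + 6·h(0) - 4·h(1) + h(2) = 0.
Substituting the known values and solving for h(-1):
  -4·h(-1) = -24
  h(-1) = 6.

6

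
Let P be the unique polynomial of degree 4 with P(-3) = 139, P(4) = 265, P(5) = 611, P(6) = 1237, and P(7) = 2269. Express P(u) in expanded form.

Write P(u) = au^4 + bu^3 + cu^2 + du + e. Substituting each data point gives a linear system:
  81a - 27b + 9c - 3d + e = 139
  256a + 64b + 16c + 4d + e = 265
  625a + 125b + 25c + 5d + e = 611
  1296a + 216b + 36c + 6d + e = 1237
  2401a + 343b + 49c + 7d + e = 2269
Solving the system yields a = 1, b = -1, c = 4, d = 2, e = 1.
So P(u) = u^4 - u^3 + 4u^2 + 2u + 1.
Check: P(-3) = 139. ✓

P(u) = u^4 - u^3 + 4u^2 + 2u + 1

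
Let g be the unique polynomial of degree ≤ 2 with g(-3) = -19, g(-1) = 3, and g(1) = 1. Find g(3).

-25

Using the Lagrange interpolation formula with nodes -3, -1, 1:
  L_0(x) = (x + 1)(x - 1) / 8
  L_1(x) = (x + 3)(x - 1) / -4
  L_2(x) = (x + 3)(x + 1) / 8
Then g(x) = -19·L_0(x) + 3·L_1(x) + 1·L_2(x).
Expanding and collecting terms gives g(x) = -3x^2 - x + 5.
Evaluating at x = 3: g(3) = -25.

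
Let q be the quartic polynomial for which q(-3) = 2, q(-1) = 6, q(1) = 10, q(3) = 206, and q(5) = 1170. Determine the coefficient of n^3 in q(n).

Write q(n) = an^4 + bn^3 + cn^2 + dn + e. Substituting each data point gives a linear system:
  81a - 27b + 9c - 3d + e = 2
  a - b + c - d + e = 6
  a + b + c + d + e = 10
  81a + 27b + 9c + 3d + e = 206
  625a + 125b + 25c + 5d + e = 1170
Solving the system yields a = 1, b = 4, c = 2, d = -2, e = 5.
So q(n) = n⁴ + 4n³ + 2n² - 2n + 5.
The coefficient of n^3 is 4.

4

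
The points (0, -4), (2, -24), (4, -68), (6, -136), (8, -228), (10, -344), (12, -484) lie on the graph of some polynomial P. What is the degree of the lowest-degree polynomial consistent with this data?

Forward differences of the values at t = 0, 2, 4, 6, 8, 10, 12:
  P  : -4  -24  -68  -136  -228  -344  -484
  Δ  : -20  -44  -68  -92  -116  -140
  Δ^2: -24  -24  -24  -24  -24
  Δ^3: 0  0  0  0
  Δ^4: 0  0  0
  Δ^5: 0  0
  Δ^6: 0
The second differences are constant (-24) and nonzero, while all higher differences vanish, so the minimal degree is 2.

2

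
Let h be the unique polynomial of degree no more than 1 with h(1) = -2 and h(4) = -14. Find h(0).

2

Using the Lagrange interpolation formula with nodes 1, 4:
  L_0(n) = (n - 4) / -3
  L_1(n) = (n - 1) / 3
Then h(n) = -2·L_0(n) - 14·L_1(n).
Expanding and collecting terms gives h(n) = -4n + 2.
Evaluating at n = 0: h(0) = 2.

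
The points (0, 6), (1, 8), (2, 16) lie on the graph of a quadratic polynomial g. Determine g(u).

g(u) = 3u^2 - u + 6

Write g(u) = au^2 + bu + c. Substituting each data point gives a linear system:
  c = 6
  a + b + c = 8
  4a + 2b + c = 16
Solving the system yields a = 3, b = -1, c = 6.
So g(u) = 3u² - u + 6.
Check: g(0) = 6. ✓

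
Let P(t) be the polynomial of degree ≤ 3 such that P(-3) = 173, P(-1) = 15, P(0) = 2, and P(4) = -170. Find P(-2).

Using the Lagrange interpolation formula with nodes -3, -1, 0, 4:
  L_0(t) = (t + 1)t(t - 4) / -42
  L_1(t) = (t + 3)t(t - 4) / 10
  L_2(t) = (t + 3)(t + 1)(t - 4) / -12
  L_3(t) = (t + 3)(t + 1)t / 140
Then P(t) = 173·L_0(t) + 15·L_1(t) + 2·L_2(t) - 170·L_3(t).
Expanding and collecting terms gives P(t) = -4t^3 + 6t^2 - 3t + 2.
Evaluating at t = -2: P(-2) = 64.

64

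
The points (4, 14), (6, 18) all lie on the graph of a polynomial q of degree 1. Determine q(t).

Write q(t) = at + b. Substituting each data point gives a linear system:
  4a + b = 14
  6a + b = 18
Solving the system yields a = 2, b = 6.
So q(t) = 2t + 6.
Check: q(6) = 18. ✓

q(t) = 2t + 6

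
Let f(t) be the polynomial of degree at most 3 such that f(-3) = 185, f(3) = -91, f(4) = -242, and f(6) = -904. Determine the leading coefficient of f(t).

Write f(t) = at^3 + bt^2 + ct + d. Substituting each data point gives a linear system:
  -27a + 9b - 3c + d = 185
  27a + 9b + 3c + d = -91
  64a + 16b + 4c + d = -242
  216a + 36b + 6c + d = -904
Solving the system yields a = -5, b = 5, c = -1, d = 2.
So f(t) = -5t^3 + 5t^2 - t + 2.
The leading coefficient is -5.

-5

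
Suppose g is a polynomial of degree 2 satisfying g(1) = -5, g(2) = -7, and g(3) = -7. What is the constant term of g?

Write g(u) = au^2 + bu + c. Substituting each data point gives a linear system:
  a + b + c = -5
  4a + 2b + c = -7
  9a + 3b + c = -7
Solving the system yields a = 1, b = -5, c = -1.
So g(u) = u^2 - 5u - 1.
The constant term is -1.

-1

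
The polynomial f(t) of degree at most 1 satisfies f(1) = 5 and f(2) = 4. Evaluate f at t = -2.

8

Write f(t) = at + b. Substituting each data point gives a linear system:
  a + b = 5
  2a + b = 4
Solving the system yields a = -1, b = 6.
So f(t) = -t + 6.
Then f(-2) = 8.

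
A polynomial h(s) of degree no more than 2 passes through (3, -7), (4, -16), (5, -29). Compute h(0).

Write h(s) = as^2 + bs + c. Substituting each data point gives a linear system:
  9a + 3b + c = -7
  16a + 4b + c = -16
  25a + 5b + c = -29
Solving the system yields a = -2, b = 5, c = -4.
So h(s) = -2s^2 + 5s - 4.
Then h(0) = -4.

-4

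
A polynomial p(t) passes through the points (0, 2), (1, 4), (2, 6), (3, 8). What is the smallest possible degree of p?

Forward differences of the values at t = 0, 1, 2, 3:
  p  : 2  4  6  8
  Δ  : 2  2  2
  Δ^2: 0  0
  Δ^3: 0
The first differences are constant (2) and nonzero, while all higher differences vanish, so the minimal degree is 1.

1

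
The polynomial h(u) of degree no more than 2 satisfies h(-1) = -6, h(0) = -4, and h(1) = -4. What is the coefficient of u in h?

1

Write h(u) = au^2 + bu + c. Substituting each data point gives a linear system:
  a - b + c = -6
  c = -4
  a + b + c = -4
Solving the system yields a = -1, b = 1, c = -4.
So h(u) = -u² + u - 4.
The coefficient of u is 1.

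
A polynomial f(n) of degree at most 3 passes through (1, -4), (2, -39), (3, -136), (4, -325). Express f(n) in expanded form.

f(n) = -5n^3 - n^2 + 3n - 1

Using the Lagrange interpolation formula with nodes 1, 2, 3, 4:
  L_0(n) = (n - 2)(n - 3)(n - 4) / -6
  L_1(n) = (n - 1)(n - 3)(n - 4) / 2
  L_2(n) = (n - 1)(n - 2)(n - 4) / -2
  L_3(n) = (n - 1)(n - 2)(n - 3) / 6
Then f(n) = -4·L_0(n) - 39·L_1(n) - 136·L_2(n) - 325·L_3(n).
Expanding and collecting terms gives f(n) = -5n³ - n² + 3n - 1.
Check: f(3) = -136. ✓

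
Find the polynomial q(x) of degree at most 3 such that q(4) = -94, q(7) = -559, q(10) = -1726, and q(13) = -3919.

Write q(x) = ax^3 + bx^2 + cx + d. Substituting each data point gives a linear system:
  64a + 16b + 4c + d = -94
  343a + 49b + 7c + d = -559
  1000a + 100b + 10c + d = -1726
  2197a + 169b + 13c + d = -3919
Solving the system yields a = -2, b = 3, c = -2, d = -6.
So q(x) = -2x³ + 3x² - 2x - 6.
Check: q(7) = -559. ✓

q(x) = -2x^3 + 3x^2 - 2x - 6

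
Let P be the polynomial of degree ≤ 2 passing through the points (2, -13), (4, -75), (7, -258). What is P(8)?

Using the Lagrange interpolation formula with nodes 2, 4, 7:
  L_0(s) = (s - 4)(s - 7) / 10
  L_1(s) = (s - 2)(s - 7) / -6
  L_2(s) = (s - 2)(s - 4) / 15
Then P(s) = -13·L_0(s) - 75·L_1(s) - 258·L_2(s).
Expanding and collecting terms gives P(s) = -6s^2 + 5s + 1.
Evaluating at s = 8: P(8) = -343.

-343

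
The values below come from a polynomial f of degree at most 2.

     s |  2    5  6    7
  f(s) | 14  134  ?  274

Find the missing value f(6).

198

The 3 known points determine the degree-2 polynomial uniquely.
Write f(s) = as^2 + bs + c. Substituting each data point gives a linear system:
  4a + 2b + c = 14
  25a + 5b + c = 134
  49a + 7b + c = 274
Solving the system yields a = 6, b = -2, c = -6.
So f(s) = 6s² - 2s - 6.
Then f(6) = 198.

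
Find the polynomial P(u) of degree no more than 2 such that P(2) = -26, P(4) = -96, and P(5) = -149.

Write P(u) = au^2 + bu + c. Substituting each data point gives a linear system:
  4a + 2b + c = -26
  16a + 4b + c = -96
  25a + 5b + c = -149
Solving the system yields a = -6, b = 1, c = -4.
So P(u) = -6u² + u - 4.
Check: P(5) = -149. ✓

P(u) = -6u^2 + u - 4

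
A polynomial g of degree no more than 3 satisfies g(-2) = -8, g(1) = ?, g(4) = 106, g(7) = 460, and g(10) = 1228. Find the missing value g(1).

On equispaced nodes a degree-3 polynomial has vanishing fourth forward difference, so
  g(-2) - 4·g(1) + 6·g(4) - 4·g(7) + g(10) = 0.
Substituting the known values and solving for g(1):
  -4·g(1) = -16
  g(1) = 4.

4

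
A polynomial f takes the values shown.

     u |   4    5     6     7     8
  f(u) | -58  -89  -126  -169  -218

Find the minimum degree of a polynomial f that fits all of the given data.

2

Forward differences of the values at u = 4, 5, 6, 7, 8:
  f  : -58  -89  -126  -169  -218
  Δ  : -31  -37  -43  -49
  Δ^2: -6  -6  -6
  Δ^3: 0  0
  Δ^4: 0
The second differences are constant (-6) and nonzero, while all higher differences vanish, so the minimal degree is 2.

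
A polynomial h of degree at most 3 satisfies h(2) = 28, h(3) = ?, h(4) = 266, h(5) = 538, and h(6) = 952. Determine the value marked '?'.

106

On equispaced nodes a degree-3 polynomial has vanishing fourth forward difference, so
  h(2) - 4·h(3) + 6·h(4) - 4·h(5) + h(6) = 0.
Substituting the known values and solving for h(3):
  -4·h(3) = -424
  h(3) = 106.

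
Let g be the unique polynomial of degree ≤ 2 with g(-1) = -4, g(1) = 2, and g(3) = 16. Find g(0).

-2

Using the Lagrange interpolation formula with nodes -1, 1, 3:
  L_0(u) = (u - 1)(u - 3) / 8
  L_1(u) = (u + 1)(u - 3) / -4
  L_2(u) = (u + 1)(u - 1) / 8
Then g(u) = -4·L_0(u) + 2·L_1(u) + 16·L_2(u).
Expanding and collecting terms gives g(u) = u^2 + 3u - 2.
Evaluating at u = 0: g(0) = -2.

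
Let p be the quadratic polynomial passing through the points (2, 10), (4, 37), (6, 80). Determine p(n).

Using the Lagrange interpolation formula with nodes 2, 4, 6:
  L_0(n) = (n - 4)(n - 6) / 8
  L_1(n) = (n - 2)(n - 6) / -4
  L_2(n) = (n - 2)(n - 4) / 8
Then p(n) = 10·L_0(n) + 37·L_1(n) + 80·L_2(n).
Expanding and collecting terms gives p(n) = 2n² + (3/2)n - 1.
Check: p(6) = 80. ✓

p(n) = 2n^2 + (3/2)n - 1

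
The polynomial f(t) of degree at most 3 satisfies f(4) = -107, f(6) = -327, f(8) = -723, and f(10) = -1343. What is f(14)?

Using the Lagrange interpolation formula with nodes 4, 6, 8, 10:
  L_0(t) = (t - 6)(t - 8)(t - 10) / -48
  L_1(t) = (t - 4)(t - 8)(t - 10) / 16
  L_2(t) = (t - 4)(t - 6)(t - 10) / -16
  L_3(t) = (t - 4)(t - 6)(t - 8) / 48
Then f(t) = -107·L_0(t) - 327·L_1(t) - 723·L_2(t) - 1343·L_3(t).
Expanding and collecting terms gives f(t) = -t^3 - 4t^2 + 6t - 3.
Evaluating at t = 14: f(14) = -3447.

-3447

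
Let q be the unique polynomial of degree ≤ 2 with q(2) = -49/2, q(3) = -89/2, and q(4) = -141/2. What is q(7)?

Write q(n) = an^2 + bn + c. Substituting each data point gives a linear system:
  4a + 2b + c = -49/2
  9a + 3b + c = -89/2
  16a + 4b + c = -141/2
Solving the system yields a = -3, b = -5, c = -5/2.
So q(n) = -3n² - 5n - 5/2.
Then q(7) = -369/2.

-369/2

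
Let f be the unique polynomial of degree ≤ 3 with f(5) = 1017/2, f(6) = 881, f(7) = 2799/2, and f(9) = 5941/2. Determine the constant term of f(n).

Write f(n) = an^3 + bn^2 + cn + d. Substituting each data point gives a linear system:
  125a + 25b + 5c + d = 1017/2
  216a + 36b + 6c + d = 881
  343a + 49b + 7c + d = 2799/2
  729a + 81b + 9c + d = 5941/2
Solving the system yields a = 4, b = 1, c = -5/2, d = -4.
So f(n) = 4n^3 + n^2 - (5/2)n - 4.
The constant term is -4.

-4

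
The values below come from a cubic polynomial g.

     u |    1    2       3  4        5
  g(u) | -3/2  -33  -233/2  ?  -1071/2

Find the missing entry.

On equispaced nodes a degree-3 polynomial has vanishing fourth forward difference, so
  g(1) - 4·g(2) + 6·g(3) - 4·g(4) + g(5) = 0.
Substituting the known values and solving for g(4):
  -4·g(4) = 1104
  g(4) = -276.

-276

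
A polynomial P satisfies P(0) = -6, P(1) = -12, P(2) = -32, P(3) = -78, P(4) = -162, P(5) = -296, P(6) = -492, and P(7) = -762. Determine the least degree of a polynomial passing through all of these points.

Forward differences of the values at s = 0, 1, 2, 3, 4, 5, 6, 7:
  P  : -6  -12  -32  -78  -162  -296  -492  -762
  Δ  : -6  -20  -46  -84  -134  -196  -270
  Δ^2: -14  -26  -38  -50  -62  -74
  Δ^3: -12  -12  -12  -12  -12
  Δ^4: 0  0  0  0
  Δ^5: 0  0  0
  Δ^6: 0  0
  Δ^7: 0
The third differences are constant (-12) and nonzero, while all higher differences vanish, so the minimal degree is 3.

3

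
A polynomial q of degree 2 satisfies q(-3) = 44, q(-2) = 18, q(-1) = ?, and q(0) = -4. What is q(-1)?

On equispaced nodes a degree-2 polynomial has vanishing third forward difference, so
  - q(-3) + 3·q(-2) - 3·q(-1) + q(0) = 0.
Substituting the known values and solving for q(-1):
  -3·q(-1) = -6
  q(-1) = 2.

2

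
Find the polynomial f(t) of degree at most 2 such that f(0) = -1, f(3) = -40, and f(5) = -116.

f(t) = -5t^2 + 2t - 1

Using the Lagrange interpolation formula with nodes 0, 3, 5:
  L_0(t) = (t - 3)(t - 5) / 15
  L_1(t) = t(t - 5) / -6
  L_2(t) = t(t - 3) / 10
Then f(t) = -1·L_0(t) - 40·L_1(t) - 116·L_2(t).
Expanding and collecting terms gives f(t) = -5t^2 + 2t - 1.
Check: f(0) = -1. ✓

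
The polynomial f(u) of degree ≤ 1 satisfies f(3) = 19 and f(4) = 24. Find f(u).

f(u) = 5u + 4

Write f(u) = au + b. Substituting each data point gives a linear system:
  3a + b = 19
  4a + b = 24
Solving the system yields a = 5, b = 4.
So f(u) = 5u + 4.
Check: f(3) = 19. ✓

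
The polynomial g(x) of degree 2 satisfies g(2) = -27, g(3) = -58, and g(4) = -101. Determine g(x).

g(x) = -6x^2 - x - 1

Using the Lagrange interpolation formula with nodes 2, 3, 4:
  L_0(x) = (x - 3)(x - 4) / 2
  L_1(x) = (x - 2)(x - 4) / -1
  L_2(x) = (x - 2)(x - 3) / 2
Then g(x) = -27·L_0(x) - 58·L_1(x) - 101·L_2(x).
Expanding and collecting terms gives g(x) = -6x² - x - 1.
Check: g(2) = -27. ✓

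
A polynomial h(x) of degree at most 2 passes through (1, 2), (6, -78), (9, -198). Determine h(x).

Write h(x) = ax^2 + bx + c. Substituting each data point gives a linear system:
  a + b + c = 2
  36a + 6b + c = -78
  81a + 9b + c = -198
Solving the system yields a = -3, b = 5, c = 0.
So h(x) = -3x^2 + 5x.
Check: h(6) = -78. ✓

h(x) = -3x^2 + 5x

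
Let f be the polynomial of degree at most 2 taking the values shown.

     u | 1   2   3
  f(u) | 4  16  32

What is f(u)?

Write f(u) = au^2 + bu + c. Substituting each data point gives a linear system:
  a + b + c = 4
  4a + 2b + c = 16
  9a + 3b + c = 32
Solving the system yields a = 2, b = 6, c = -4.
So f(u) = 2u^2 + 6u - 4.
Check: f(1) = 4. ✓

f(u) = 2u^2 + 6u - 4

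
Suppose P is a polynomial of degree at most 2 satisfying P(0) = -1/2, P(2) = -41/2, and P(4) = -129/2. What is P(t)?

Write P(t) = at^2 + bt + c. Substituting each data point gives a linear system:
  c = -1/2
  4a + 2b + c = -41/2
  16a + 4b + c = -129/2
Solving the system yields a = -3, b = -4, c = -1/2.
So P(t) = -3t^2 - 4t - 1/2.
Check: P(0) = -1/2. ✓

P(t) = -3t^2 - 4t - 1/2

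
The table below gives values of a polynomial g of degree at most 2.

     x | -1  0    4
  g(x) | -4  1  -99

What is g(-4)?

-91

Write g(x) = ax^2 + bx + c. Substituting each data point gives a linear system:
  a - b + c = -4
  c = 1
  16a + 4b + c = -99
Solving the system yields a = -6, b = -1, c = 1.
So g(x) = -6x² - x + 1.
Then g(-4) = -91.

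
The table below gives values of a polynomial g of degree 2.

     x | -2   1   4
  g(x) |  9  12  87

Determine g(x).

g(x) = 4x^2 + 5x + 3

Write g(x) = ax^2 + bx + c. Substituting each data point gives a linear system:
  4a - 2b + c = 9
  a + b + c = 12
  16a + 4b + c = 87
Solving the system yields a = 4, b = 5, c = 3.
So g(x) = 4x^2 + 5x + 3.
Check: g(4) = 87. ✓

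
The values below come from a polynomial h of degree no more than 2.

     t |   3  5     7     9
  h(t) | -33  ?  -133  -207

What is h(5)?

-75

The 3 known points determine the degree-2 polynomial uniquely.
Write h(t) = at^2 + bt + c. Substituting each data point gives a linear system:
  9a + 3b + c = -33
  49a + 7b + c = -133
  81a + 9b + c = -207
Solving the system yields a = -2, b = -5, c = 0.
So h(t) = -2t² - 5t.
Then h(5) = -75.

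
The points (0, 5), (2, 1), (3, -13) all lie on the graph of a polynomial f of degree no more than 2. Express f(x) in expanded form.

Using the Lagrange interpolation formula with nodes 0, 2, 3:
  L_0(x) = (x - 2)(x - 3) / 6
  L_1(x) = x(x - 3) / -2
  L_2(x) = x(x - 2) / 3
Then f(x) = 5·L_0(x) + 1·L_1(x) - 13·L_2(x).
Expanding and collecting terms gives f(x) = -4x^2 + 6x + 5.
Check: f(0) = 5. ✓

f(x) = -4x^2 + 6x + 5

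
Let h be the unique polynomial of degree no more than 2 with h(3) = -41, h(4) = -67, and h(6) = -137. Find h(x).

Using the Lagrange interpolation formula with nodes 3, 4, 6:
  L_0(x) = (x - 4)(x - 6) / 3
  L_1(x) = (x - 3)(x - 6) / -2
  L_2(x) = (x - 3)(x - 4) / 6
Then h(x) = -41·L_0(x) - 67·L_1(x) - 137·L_2(x).
Expanding and collecting terms gives h(x) = -3x² - 5x + 1.
Check: h(6) = -137. ✓

h(x) = -3x^2 - 5x + 1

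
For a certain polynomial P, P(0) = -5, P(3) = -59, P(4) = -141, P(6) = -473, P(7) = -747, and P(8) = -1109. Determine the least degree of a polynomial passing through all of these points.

Divided differences on the nodes 0, 3, 4, 6, 7, 8:
  order 0: -5  -59  -141  -473  -747  -1109
  order 1: -18  -82  -166  -274  -362
  order 2: -16  -28  -36  -44
  order 3: -2  -2  -2
  order 4: 0  0
  order 5: 0
The order-3 divided differences are all -2 (nonzero) and every higher order vanishes, so the data lies on a polynomial of degree exactly 3.

3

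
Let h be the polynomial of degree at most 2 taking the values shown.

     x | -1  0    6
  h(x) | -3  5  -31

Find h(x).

Using the Lagrange interpolation formula with nodes -1, 0, 6:
  L_0(x) = x(x - 6) / 7
  L_1(x) = (x + 1)(x - 6) / -6
  L_2(x) = (x + 1)x / 42
Then h(x) = -3·L_0(x) + 5·L_1(x) - 31·L_2(x).
Expanding and collecting terms gives h(x) = -2x^2 + 6x + 5.
Check: h(-1) = -3. ✓

h(x) = -2x^2 + 6x + 5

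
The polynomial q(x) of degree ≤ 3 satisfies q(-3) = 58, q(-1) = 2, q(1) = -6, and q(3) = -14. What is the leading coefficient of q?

Write q(x) = ax^3 + bx^2 + cx + d. Substituting each data point gives a linear system:
  -27a + 9b - 3c + d = 58
  -a + b - c + d = 2
  a + b + c + d = -6
  27a + 9b + 3c + d = -14
Solving the system yields a = -1, b = 3, c = -3, d = -5.
So q(x) = -x^3 + 3x^2 - 3x - 5.
The leading coefficient is -1.

-1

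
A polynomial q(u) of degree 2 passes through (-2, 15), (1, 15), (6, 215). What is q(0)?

Write q(u) = au^2 + bu + c. Substituting each data point gives a linear system:
  4a - 2b + c = 15
  a + b + c = 15
  36a + 6b + c = 215
Solving the system yields a = 5, b = 5, c = 5.
So q(u) = 5u² + 5u + 5.
Then q(0) = 5.

5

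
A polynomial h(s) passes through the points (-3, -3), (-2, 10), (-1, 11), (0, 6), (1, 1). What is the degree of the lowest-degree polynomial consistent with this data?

Forward differences of the values at s = -3, -2, -1, 0, 1:
  h  : -3  10  11  6  1
  Δ  : 13  1  -5  -5
  Δ^2: -12  -6  0
  Δ^3: 6  6
  Δ^4: 0
The third differences are constant (6) and nonzero, while all higher differences vanish, so the minimal degree is 3.

3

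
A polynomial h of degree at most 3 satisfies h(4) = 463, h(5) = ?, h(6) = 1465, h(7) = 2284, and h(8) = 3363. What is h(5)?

870

On equispaced nodes a degree-3 polynomial has vanishing fourth forward difference, so
  h(4) - 4·h(5) + 6·h(6) - 4·h(7) + h(8) = 0.
Substituting the known values and solving for h(5):
  -4·h(5) = -3480
  h(5) = 870.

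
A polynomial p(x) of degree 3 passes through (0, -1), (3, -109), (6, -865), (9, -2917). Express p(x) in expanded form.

Using the Lagrange interpolation formula with nodes 0, 3, 6, 9:
  L_0(x) = (x - 3)(x - 6)(x - 9) / -162
  L_1(x) = x(x - 6)(x - 9) / 54
  L_2(x) = x(x - 3)(x - 9) / -54
  L_3(x) = x(x - 3)(x - 6) / 162
Then p(x) = -1·L_0(x) - 109·L_1(x) - 865·L_2(x) - 2917·L_3(x).
Expanding and collecting terms gives p(x) = -4x^3 - 1.
Check: p(6) = -865. ✓

p(x) = -4x^3 - 1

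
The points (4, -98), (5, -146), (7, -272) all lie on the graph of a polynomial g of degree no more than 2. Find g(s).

Using the Lagrange interpolation formula with nodes 4, 5, 7:
  L_0(s) = (s - 5)(s - 7) / 3
  L_1(s) = (s - 4)(s - 7) / -2
  L_2(s) = (s - 4)(s - 5) / 6
Then g(s) = -98·L_0(s) - 146·L_1(s) - 272·L_2(s).
Expanding and collecting terms gives g(s) = -5s^2 - 3s - 6.
Check: g(4) = -98. ✓

g(s) = -5s^2 - 3s - 6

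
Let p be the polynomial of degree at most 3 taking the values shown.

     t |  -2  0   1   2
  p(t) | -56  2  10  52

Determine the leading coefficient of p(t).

Write p(t) = at^3 + bt^2 + ct + d. Substituting each data point gives a linear system:
  -8a + 4b - 2c + d = -56
  d = 2
  a + b + c + d = 10
  8a + 4b + 2c + d = 52
Solving the system yields a = 6, b = -1, c = 3, d = 2.
So p(t) = 6t^3 - t^2 + 3t + 2.
The leading coefficient is 6.

6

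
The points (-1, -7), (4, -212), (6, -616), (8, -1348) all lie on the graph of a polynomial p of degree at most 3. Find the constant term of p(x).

Write p(x) = ax^3 + bx^2 + cx + d. Substituting each data point gives a linear system:
  -a + b - c + d = -7
  64a + 16b + 4c + d = -212
  216a + 36b + 6c + d = -616
  512a + 64b + 8c + d = -1348
Solving the system yields a = -2, b = -5, c = 0, d = -4.
So p(x) = -2x^3 - 5x^2 - 4.
The constant term is -4.

-4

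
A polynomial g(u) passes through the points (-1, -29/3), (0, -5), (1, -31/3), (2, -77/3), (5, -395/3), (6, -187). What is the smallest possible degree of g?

Divided differences on the nodes -1, 0, 1, 2, 5, 6:
  order 0: -29/3  -5  -31/3  -77/3  -395/3  -187
  order 1: 14/3  -16/3  -46/3  -106/3  -166/3
  order 2: -5  -5  -5  -5
  order 3: 0  0  0
  order 4: 0  0
  order 5: 0
The order-2 divided differences are all -5 (nonzero) and every higher order vanishes, so the data lies on a polynomial of degree exactly 2.

2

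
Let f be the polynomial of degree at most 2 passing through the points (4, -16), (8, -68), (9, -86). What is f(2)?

Using the Lagrange interpolation formula with nodes 4, 8, 9:
  L_0(s) = (s - 8)(s - 9) / 20
  L_1(s) = (s - 4)(s - 9) / -4
  L_2(s) = (s - 4)(s - 8) / 5
Then f(s) = -16·L_0(s) - 68·L_1(s) - 86·L_2(s).
Expanding and collecting terms gives f(s) = -s² - s + 4.
Evaluating at s = 2: f(2) = -2.

-2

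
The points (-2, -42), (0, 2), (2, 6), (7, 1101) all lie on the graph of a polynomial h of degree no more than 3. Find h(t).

Using the Lagrange interpolation formula with nodes -2, 0, 2, 7:
  L_0(t) = t(t - 2)(t - 7) / -72
  L_1(t) = (t + 2)(t - 2)(t - 7) / 28
  L_2(t) = (t + 2)t(t - 7) / -40
  L_3(t) = (t + 2)t(t - 2) / 315
Then h(t) = -42·L_0(t) + 2·L_1(t) + 6·L_2(t) + 1101·L_3(t).
Expanding and collecting terms gives h(t) = 4t^3 - 5t^2 - 4t + 2.
Check: h(2) = 6. ✓

h(t) = 4t^3 - 5t^2 - 4t + 2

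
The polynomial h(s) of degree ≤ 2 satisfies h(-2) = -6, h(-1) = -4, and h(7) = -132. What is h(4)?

-54

Write h(s) = as^2 + bs + c. Substituting each data point gives a linear system:
  4a - 2b + c = -6
  a - b + c = -4
  49a + 7b + c = -132
Solving the system yields a = -2, b = -4, c = -6.
So h(s) = -2s^2 - 4s - 6.
Then h(4) = -54.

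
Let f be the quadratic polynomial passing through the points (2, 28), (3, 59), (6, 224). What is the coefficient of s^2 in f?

Write f(s) = as^2 + bs + c. Substituting each data point gives a linear system:
  4a + 2b + c = 28
  9a + 3b + c = 59
  36a + 6b + c = 224
Solving the system yields a = 6, b = 1, c = 2.
So f(s) = 6s^2 + s + 2.
The leading coefficient is 6.

6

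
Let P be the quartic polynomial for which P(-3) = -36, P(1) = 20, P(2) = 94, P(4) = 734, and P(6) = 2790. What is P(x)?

P(x) = x^4 + 6x^3 + 5x^2 + 2x + 6

Write P(x) = ax^4 + bx^3 + cx^2 + dx + e. Substituting each data point gives a linear system:
  81a - 27b + 9c - 3d + e = -36
  a + b + c + d + e = 20
  16a + 8b + 4c + 2d + e = 94
  256a + 64b + 16c + 4d + e = 734
  1296a + 216b + 36c + 6d + e = 2790
Solving the system yields a = 1, b = 6, c = 5, d = 2, e = 6.
So P(x) = x^4 + 6x^3 + 5x^2 + 2x + 6.
Check: P(6) = 2790. ✓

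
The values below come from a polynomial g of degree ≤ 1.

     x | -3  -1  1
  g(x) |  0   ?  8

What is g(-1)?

The 2 known points determine the degree-1 polynomial uniquely.
Write g(x) = ax + b. Substituting each data point gives a linear system:
  -3a + b = 0
  a + b = 8
Solving the system yields a = 2, b = 6.
So g(x) = 2x + 6.
Then g(-1) = 4.

4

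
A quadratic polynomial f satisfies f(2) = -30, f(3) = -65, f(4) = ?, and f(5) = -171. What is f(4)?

-112

On equispaced nodes a degree-2 polynomial has vanishing third forward difference, so
  - f(2) + 3·f(3) - 3·f(4) + f(5) = 0.
Substituting the known values and solving for f(4):
  -3·f(4) = 336
  f(4) = -112.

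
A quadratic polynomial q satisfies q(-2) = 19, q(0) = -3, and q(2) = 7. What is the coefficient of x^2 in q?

Write q(x) = ax^2 + bx + c. Substituting each data point gives a linear system:
  4a - 2b + c = 19
  c = -3
  4a + 2b + c = 7
Solving the system yields a = 4, b = -3, c = -3.
So q(x) = 4x^2 - 3x - 3.
The leading coefficient is 4.

4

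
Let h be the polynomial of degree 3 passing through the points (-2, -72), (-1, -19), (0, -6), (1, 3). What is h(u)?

h(u) = 6u^3 - 2u^2 + 5u - 6

Write h(u) = au^3 + bu^2 + cu + d. Substituting each data point gives a linear system:
  -8a + 4b - 2c + d = -72
  -a + b - c + d = -19
  d = -6
  a + b + c + d = 3
Solving the system yields a = 6, b = -2, c = 5, d = -6.
So h(u) = 6u³ - 2u² + 5u - 6.
Check: h(-2) = -72. ✓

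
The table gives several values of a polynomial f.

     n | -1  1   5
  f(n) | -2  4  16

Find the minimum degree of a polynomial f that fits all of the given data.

1

Divided differences on the nodes -1, 1, 5:
  order 0: -2  4  16
  order 1: 3  3
  order 2: 0
The order-1 divided differences are all 3 (nonzero) and every higher order vanishes, so the data lies on a polynomial of degree exactly 1.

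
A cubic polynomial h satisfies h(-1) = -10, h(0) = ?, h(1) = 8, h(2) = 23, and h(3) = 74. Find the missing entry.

5

On equispaced nodes a degree-3 polynomial has vanishing fourth forward difference, so
  h(-1) - 4·h(0) + 6·h(1) - 4·h(2) + h(3) = 0.
Substituting the known values and solving for h(0):
  -4·h(0) = -20
  h(0) = 5.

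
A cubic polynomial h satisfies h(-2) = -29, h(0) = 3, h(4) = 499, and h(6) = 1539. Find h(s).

Write h(s) = as^3 + bs^2 + cs + d. Substituting each data point gives a linear system:
  -8a + 4b - 2c + d = -29
  d = 3
  64a + 16b + 4c + d = 499
  216a + 36b + 6c + d = 1539
Solving the system yields a = 6, b = 6, c = 4, d = 3.
So h(s) = 6s^3 + 6s^2 + 4s + 3.
Check: h(6) = 1539. ✓

h(s) = 6s^3 + 6s^2 + 4s + 3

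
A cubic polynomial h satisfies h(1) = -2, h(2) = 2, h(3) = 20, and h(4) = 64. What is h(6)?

278

Write h(x) = ax^3 + bx^2 + cx + d. Substituting each data point gives a linear system:
  a + b + c + d = -2
  8a + 4b + 2c + d = 2
  27a + 9b + 3c + d = 20
  64a + 16b + 4c + d = 64
Solving the system yields a = 2, b = -5, c = 5, d = -4.
So h(x) = 2x³ - 5x² + 5x - 4.
Then h(6) = 278.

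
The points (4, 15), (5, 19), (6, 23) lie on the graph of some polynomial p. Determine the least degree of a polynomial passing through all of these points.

1

Forward differences of the values at s = 4, 5, 6:
  p  : 15  19  23
  Δ  : 4  4
  Δ^2: 0
The first differences are constant (4) and nonzero, while all higher differences vanish, so the minimal degree is 1.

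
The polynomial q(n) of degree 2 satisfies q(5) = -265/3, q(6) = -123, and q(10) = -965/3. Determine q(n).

q(n) = -3n^2 - (5/3)n - 5

Write q(n) = an^2 + bn + c. Substituting each data point gives a linear system:
  25a + 5b + c = -265/3
  36a + 6b + c = -123
  100a + 10b + c = -965/3
Solving the system yields a = -3, b = -5/3, c = -5.
So q(n) = -3n^2 - (5/3)n - 5.
Check: q(10) = -965/3. ✓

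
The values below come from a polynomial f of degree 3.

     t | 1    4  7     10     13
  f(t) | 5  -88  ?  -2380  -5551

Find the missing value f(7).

-721

On equispaced nodes a degree-3 polynomial has vanishing fourth forward difference, so
  f(1) - 4·f(4) + 6·f(7) - 4·f(10) + f(13) = 0.
Substituting the known values and solving for f(7):
  6·f(7) = -4326
  f(7) = -721.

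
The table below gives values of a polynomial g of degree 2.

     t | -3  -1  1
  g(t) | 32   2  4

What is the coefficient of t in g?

1

Write g(t) = at^2 + bt + c. Substituting each data point gives a linear system:
  9a - 3b + c = 32
  a - b + c = 2
  a + b + c = 4
Solving the system yields a = 4, b = 1, c = -1.
So g(t) = 4t² + t - 1.
The coefficient of t is 1.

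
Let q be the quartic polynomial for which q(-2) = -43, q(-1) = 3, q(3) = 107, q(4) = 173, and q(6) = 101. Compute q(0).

Using the Lagrange interpolation formula with nodes -2, -1, 3, 4, 6:
  L_0(t) = (t + 1)(t - 3)(t - 4)(t - 6) / 240
  L_1(t) = (t + 2)(t - 3)(t - 4)(t - 6) / -140
  L_2(t) = (t + 2)(t + 1)(t - 4)(t - 6) / 60
  L_3(t) = (t + 2)(t + 1)(t - 3)(t - 6) / -60
  L_4(t) = (t + 2)(t + 1)(t - 3)(t - 4) / 336
Then q(t) = -43·L_0(t) + 3·L_1(t) + 107·L_2(t) + 173·L_3(t) + 101·L_4(t).
Expanding and collecting terms gives q(t) = -t⁴ + 6t³ + 3t² - 2t + 5.
Evaluating at t = 0: q(0) = 5.

5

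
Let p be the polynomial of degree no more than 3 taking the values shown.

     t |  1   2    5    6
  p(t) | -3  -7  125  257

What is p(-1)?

5

Using the Lagrange interpolation formula with nodes 1, 2, 5, 6:
  L_0(t) = (t - 2)(t - 5)(t - 6) / -20
  L_1(t) = (t - 1)(t - 5)(t - 6) / 12
  L_2(t) = (t - 1)(t - 2)(t - 6) / -12
  L_3(t) = (t - 1)(t - 2)(t - 5) / 20
Then p(t) = -3·L_0(t) - 7·L_1(t) + 125·L_2(t) + 257·L_3(t).
Expanding and collecting terms gives p(t) = 2t^3 - 4t^2 - 6t + 5.
Evaluating at t = -1: p(-1) = 5.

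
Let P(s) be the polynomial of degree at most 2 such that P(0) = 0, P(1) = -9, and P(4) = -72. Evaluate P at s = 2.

Write P(s) = as^2 + bs + c. Substituting each data point gives a linear system:
  c = 0
  a + b + c = -9
  16a + 4b + c = -72
Solving the system yields a = -3, b = -6, c = 0.
So P(s) = -3s^2 - 6s.
Then P(2) = -24.

-24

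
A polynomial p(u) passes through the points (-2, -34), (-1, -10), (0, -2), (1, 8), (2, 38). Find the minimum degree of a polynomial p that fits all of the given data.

Forward differences of the values at u = -2, -1, 0, 1, 2:
  p  : -34  -10  -2  8  38
  Δ  : 24  8  10  30
  Δ^2: -16  2  20
  Δ^3: 18  18
  Δ^4: 0
The third differences are constant (18) and nonzero, while all higher differences vanish, so the minimal degree is 3.

3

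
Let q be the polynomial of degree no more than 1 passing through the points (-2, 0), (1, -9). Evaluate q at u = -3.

Write q(u) = au + b. Substituting each data point gives a linear system:
  -2a + b = 0
  a + b = -9
Solving the system yields a = -3, b = -6.
So q(u) = -3u - 6.
Then q(-3) = 3.

3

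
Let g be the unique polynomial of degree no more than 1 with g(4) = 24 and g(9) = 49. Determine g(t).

g(t) = 5t + 4

Using the Lagrange interpolation formula with nodes 4, 9:
  L_0(t) = (t - 9) / -5
  L_1(t) = (t - 4) / 5
Then g(t) = 24·L_0(t) + 49·L_1(t).
Expanding and collecting terms gives g(t) = 5t + 4.
Check: g(4) = 24. ✓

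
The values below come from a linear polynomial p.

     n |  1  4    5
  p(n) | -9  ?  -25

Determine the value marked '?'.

The 2 known points determine the degree-1 polynomial uniquely.
Write p(n) = an + b. Substituting each data point gives a linear system:
  a + b = -9
  5a + b = -25
Solving the system yields a = -4, b = -5.
So p(n) = -4n - 5.
Then p(4) = -21.

-21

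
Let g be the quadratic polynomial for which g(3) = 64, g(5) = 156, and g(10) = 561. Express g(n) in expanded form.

Write g(n) = an^2 + bn + c. Substituting each data point gives a linear system:
  9a + 3b + c = 64
  25a + 5b + c = 156
  100a + 10b + c = 561
Solving the system yields a = 5, b = 6, c = 1.
So g(n) = 5n² + 6n + 1.
Check: g(3) = 64. ✓

g(n) = 5n^2 + 6n + 1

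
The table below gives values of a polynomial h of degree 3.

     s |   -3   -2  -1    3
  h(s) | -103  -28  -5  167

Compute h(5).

721

Using the Lagrange interpolation formula with nodes -3, -2, -1, 3:
  L_0(s) = (s + 2)(s + 1)(s - 3) / -12
  L_1(s) = (s + 3)(s + 1)(s - 3) / 5
  L_2(s) = (s + 3)(s + 2)(s - 3) / -8
  L_3(s) = (s + 3)(s + 2)(s + 1) / 120
Then h(s) = -103·L_0(s) - 28·L_1(s) - 5·L_2(s) + 167·L_3(s).
Expanding and collecting terms gives h(s) = 5s³ + 4s² - 4.
Evaluating at s = 5: h(5) = 721.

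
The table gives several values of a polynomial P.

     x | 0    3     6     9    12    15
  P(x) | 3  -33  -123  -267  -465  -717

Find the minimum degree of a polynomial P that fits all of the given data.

Forward differences of the values at x = 0, 3, 6, 9, 12, 15:
  P  : 3  -33  -123  -267  -465  -717
  Δ  : -36  -90  -144  -198  -252
  Δ^2: -54  -54  -54  -54
  Δ^3: 0  0  0
  Δ^4: 0  0
  Δ^5: 0
The second differences are constant (-54) and nonzero, while all higher differences vanish, so the minimal degree is 2.

2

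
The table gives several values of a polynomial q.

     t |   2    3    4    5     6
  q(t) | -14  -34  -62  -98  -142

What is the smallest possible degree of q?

Forward differences of the values at t = 2, 3, 4, 5, 6:
  q  : -14  -34  -62  -98  -142
  Δ  : -20  -28  -36  -44
  Δ^2: -8  -8  -8
  Δ^3: 0  0
  Δ^4: 0
The second differences are constant (-8) and nonzero, while all higher differences vanish, so the minimal degree is 2.

2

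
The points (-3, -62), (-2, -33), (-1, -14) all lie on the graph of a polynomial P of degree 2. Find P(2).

Using the Lagrange interpolation formula with nodes -3, -2, -1:
  L_0(t) = (t + 2)(t + 1) / 2
  L_1(t) = (t + 3)(t + 1) / -1
  L_2(t) = (t + 3)(t + 2) / 2
Then P(t) = -62·L_0(t) - 33·L_1(t) - 14·L_2(t).
Expanding and collecting terms gives P(t) = -5t^2 + 4t - 5.
Evaluating at t = 2: P(2) = -17.

-17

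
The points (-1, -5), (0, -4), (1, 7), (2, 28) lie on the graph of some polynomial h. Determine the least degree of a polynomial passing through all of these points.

2

Forward differences of the values at u = -1, 0, 1, 2:
  h  : -5  -4  7  28
  Δ  : 1  11  21
  Δ^2: 10  10
  Δ^3: 0
The second differences are constant (10) and nonzero, while all higher differences vanish, so the minimal degree is 2.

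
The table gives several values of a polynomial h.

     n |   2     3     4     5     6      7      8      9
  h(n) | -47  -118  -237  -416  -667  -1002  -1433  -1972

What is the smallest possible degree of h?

Forward differences of the values at n = 2, 3, 4, 5, 6, 7, 8, 9:
  h  : -47  -118  -237  -416  -667  -1002  -1433  -1972
  Δ  : -71  -119  -179  -251  -335  -431  -539
  Δ^2: -48  -60  -72  -84  -96  -108
  Δ^3: -12  -12  -12  -12  -12
  Δ^4: 0  0  0  0
  Δ^5: 0  0  0
  Δ^6: 0  0
  Δ^7: 0
The third differences are constant (-12) and nonzero, while all higher differences vanish, so the minimal degree is 3.

3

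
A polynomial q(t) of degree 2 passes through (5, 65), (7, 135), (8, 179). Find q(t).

Write q(t) = at^2 + bt + c. Substituting each data point gives a linear system:
  25a + 5b + c = 65
  49a + 7b + c = 135
  64a + 8b + c = 179
Solving the system yields a = 3, b = -1, c = -5.
So q(t) = 3t^2 - t - 5.
Check: q(5) = 65. ✓

q(t) = 3t^2 - t - 5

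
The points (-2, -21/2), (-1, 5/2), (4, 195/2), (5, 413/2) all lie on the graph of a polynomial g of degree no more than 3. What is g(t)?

Using the Lagrange interpolation formula with nodes -2, -1, 4, 5:
  L_0(t) = (t + 1)(t - 4)(t - 5) / -42
  L_1(t) = (t + 2)(t - 4)(t - 5) / 30
  L_2(t) = (t + 2)(t + 1)(t - 5) / -30
  L_3(t) = (t + 2)(t + 1)(t - 4) / 42
Then g(t) = -21/2·L_0(t) + 5/2·L_1(t) + 195/2·L_2(t) + 413/2·L_3(t).
Expanding and collecting terms gives g(t) = 2t³ - t² - 4t + 3/2.
Check: g(4) = 195/2. ✓

g(t) = 2t^3 - t^2 - 4t + 3/2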